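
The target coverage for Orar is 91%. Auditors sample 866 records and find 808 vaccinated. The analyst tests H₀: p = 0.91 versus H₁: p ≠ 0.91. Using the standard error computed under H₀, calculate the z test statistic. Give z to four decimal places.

z = 2.3677

p̂ = 808/866 = 0.9330254.
Under H₀, SE = √(0.91·0.09/866) = √(9.45727e-05) = 0.0097249.
z = (0.9330254 − 0.91)/0.0097249 = 0.0230254/0.0097249 = 2.3677.
Two-sided p-value ≈ 2·Φ(−2.368) = 0.0179.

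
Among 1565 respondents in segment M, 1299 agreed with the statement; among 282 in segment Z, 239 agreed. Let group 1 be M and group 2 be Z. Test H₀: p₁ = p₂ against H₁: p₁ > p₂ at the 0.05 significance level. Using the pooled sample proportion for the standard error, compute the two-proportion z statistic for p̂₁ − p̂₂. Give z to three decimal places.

p̂₁ = 1299/1565 = 0.83003, p̂₂ = 239/282 = 0.84752.
Pooled p̂ = (1299+239)/(1565+282) = 1538/1847 = 0.83270.
SE = √(0.13931 × 0.00418508) = 0.02415.
z = (0.83003 − 0.84752)/0.02415 = -0.01749/0.02415 = -0.724.
p-value = P(Z > -0.724) ≈ 0.7655; since p > α = 0.05, fail to reject H₀.

z = -0.724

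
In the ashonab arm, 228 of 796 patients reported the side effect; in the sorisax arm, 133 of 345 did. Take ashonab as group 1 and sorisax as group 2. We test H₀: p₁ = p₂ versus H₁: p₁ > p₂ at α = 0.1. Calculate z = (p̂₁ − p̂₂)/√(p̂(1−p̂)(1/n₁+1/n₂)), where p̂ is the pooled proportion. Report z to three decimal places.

p̂₁ = 228/796 ≈ 0.28643, p̂₂ = 133/345 ≈ 0.38551.
Pooled p̂ = (228+133)/(796+345) = 361/1141 = 0.31639.
SE = √(p̂(1−p̂)(1/n₁+1/n₂)) = √(0.31639·0.68361·0.00415483) = √(0.000898636) = 0.02998.
z = (0.28643 − 0.38551)/0.02998 = -0.09908/0.02998 = -3.305.
p-value = P(Z > -3.305) ≈ 0.9995. With α = 0.1, fail to reject H₀.

z = -3.305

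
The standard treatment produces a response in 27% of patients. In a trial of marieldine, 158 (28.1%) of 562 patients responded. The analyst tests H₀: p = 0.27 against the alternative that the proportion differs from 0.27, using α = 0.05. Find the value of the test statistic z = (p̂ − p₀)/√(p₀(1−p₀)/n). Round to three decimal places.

z = 0.595

p̂ = 158/562 = 0.28114.
Standard error under H₀: √(0.27×0.73/562) = 0.01873.
z = (0.28114 − 0.27)/0.01873 = 0.01114/0.01873 = 0.595.
Two-sided p-value ≈ 2·Φ(−0.595) = 0.5520; since p > α = 0.05, fail to reject H₀.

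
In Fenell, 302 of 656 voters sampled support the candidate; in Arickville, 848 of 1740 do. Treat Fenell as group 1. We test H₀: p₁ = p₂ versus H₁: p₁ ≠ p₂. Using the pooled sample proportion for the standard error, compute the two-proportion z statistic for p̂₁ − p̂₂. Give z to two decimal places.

p̂₁ = 302/656 = 0.4604, p̂₂ = 848/1740 = 0.4874.
Pooled p̂ = (302+848)/(656+1740) = 1150/2396 = 0.4800.
SE = √(p̂(1−p̂)(1/n₁+1/n₂)) = √(0.4800·0.5200·0.0020991) = √(0.000523933) = 0.0229.
z = (0.4604 − 0.4874)/0.0229 = -0.0270/0.0229 = -1.18.
p-value = 2·P(Z > 1.179) ≈ 0.2383.

z = -1.18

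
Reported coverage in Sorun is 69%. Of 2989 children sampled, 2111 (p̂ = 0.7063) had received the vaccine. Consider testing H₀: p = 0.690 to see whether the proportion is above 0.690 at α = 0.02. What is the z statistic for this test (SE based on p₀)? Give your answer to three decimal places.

p̂ = 2111/2989 ≈ 0.70626.
Standard error under H₀: √(0.69×0.31/2989) = 0.00846.
z = (0.70626 − 0.69)/0.00846 = 0.01626/0.00846 = 1.922.
p-value = P(Z > 1.922) ≈ 0.0273. With α = 0.02, fail to reject H₀.

z = 1.922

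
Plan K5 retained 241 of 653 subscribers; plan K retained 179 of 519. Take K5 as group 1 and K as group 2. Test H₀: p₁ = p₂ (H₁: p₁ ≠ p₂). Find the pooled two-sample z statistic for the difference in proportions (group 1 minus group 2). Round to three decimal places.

p̂₁ = 241/653 ≈ 0.36907, p̂₂ = 179/519 ≈ 0.34489.
Pooled p̂ = (241+179)/(653+519) = 420/1172 = 0.35836.
SE = √(p̂(1−p̂)(1/n₁+1/n₂)) = √(0.35836·0.64164·0.00345818) = √(0.000795168) = 0.02820.
z = (0.36907 − 0.34489)/0.02820 = 0.02418/0.02820 = 0.857.

z = 0.857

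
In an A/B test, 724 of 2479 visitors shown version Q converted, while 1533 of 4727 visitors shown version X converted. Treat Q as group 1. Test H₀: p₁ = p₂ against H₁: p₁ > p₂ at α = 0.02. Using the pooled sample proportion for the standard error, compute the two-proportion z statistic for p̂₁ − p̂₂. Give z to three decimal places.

p̂₁ = 724/2479 ≈ 0.292053, p̂₂ = 1533/4727 ≈ 0.324307.
Pooled p̂ = (724+1533)/(2479+4727) = 2257/7206 = 0.313211.
SE = √(0.21511 × 0.000614939) = 0.011501.
z = (0.292053 − 0.324307)/0.011501 = -0.032254/0.011501 = -2.804.
p-value = P(Z > -2.804) ≈ 0.9975; since p > α = 0.02, fail to reject H₀.

z = -2.804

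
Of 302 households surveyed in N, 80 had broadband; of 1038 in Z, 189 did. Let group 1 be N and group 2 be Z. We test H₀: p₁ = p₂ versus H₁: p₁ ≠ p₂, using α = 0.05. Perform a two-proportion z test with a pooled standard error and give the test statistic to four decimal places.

z = 3.1624

p̂₁ = 80/302 = 0.264901, p̂₂ = 189/1038 = 0.182081.
Pooled p̂ = (80+189)/(302+1038) = 269/1340 = 0.200746.
SE = √(0.160447 × 0.00427465) = 0.026189.
z = (0.264901 − 0.182081)/0.026189 = 0.082820/0.026189 = 3.1624.
p-value = 2·P(Z > 3.162) ≈ 0.0016; since p < α = 0.05, reject H₀.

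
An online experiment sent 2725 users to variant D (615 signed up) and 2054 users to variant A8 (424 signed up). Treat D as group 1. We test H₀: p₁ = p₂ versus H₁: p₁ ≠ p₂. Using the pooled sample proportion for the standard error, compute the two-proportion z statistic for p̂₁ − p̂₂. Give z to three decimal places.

p̂₁ = 615/2725 = 0.22569, p̂₂ = 424/2054 = 0.20643.
Pooled p̂ = (615+424)/(2725+2054) = 1039/4779 = 0.21741.
SE = √(0.170143 × 0.000853827) = 0.01205.
z = (0.22569 − 0.20643)/0.01205 = 0.01926/0.01205 = 1.598.
Two-sided p-value ≈ 2·Φ(−1.598) = 0.1100.

z = 1.598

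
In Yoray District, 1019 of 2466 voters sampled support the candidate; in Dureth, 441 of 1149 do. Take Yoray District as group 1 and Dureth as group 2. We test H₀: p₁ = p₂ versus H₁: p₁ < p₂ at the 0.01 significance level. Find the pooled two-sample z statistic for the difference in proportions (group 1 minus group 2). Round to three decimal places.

z = 1.678

p̂₁ = 1019/2466 = 0.41322, p̂₂ = 441/1149 = 0.38381.
Pooled p̂ = (1019+441)/(2466+1149) = 1460/3615 = 0.40387.
SE = √(p̂(1−p̂)(1/n₁+1/n₂)) = √(0.40387·0.59613·0.00127584) = √(0.00030717) = 0.01753.
z = (0.41322 − 0.38381)/0.01753 = 0.02941/0.01753 = 1.678.
p-value = P(Z < 1.678) ≈ 0.9533; since p > α = 0.01, fail to reject H₀.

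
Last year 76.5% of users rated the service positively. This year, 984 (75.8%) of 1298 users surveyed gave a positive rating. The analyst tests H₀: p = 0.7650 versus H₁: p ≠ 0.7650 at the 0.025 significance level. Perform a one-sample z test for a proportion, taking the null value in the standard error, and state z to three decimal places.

p̂ = 984/1298 = 0.75809.
SE = √(p₀(1−p₀)/n) = √(0.17977/1298) = 0.01177.
z = (0.75809 − 0.765)/0.01177 = -0.00691/0.01177 = -0.587.
Two-sided p-value ≈ 2·Φ(−0.587) = 0.5571. With α = 0.025, fail to reject H₀.

z = -0.587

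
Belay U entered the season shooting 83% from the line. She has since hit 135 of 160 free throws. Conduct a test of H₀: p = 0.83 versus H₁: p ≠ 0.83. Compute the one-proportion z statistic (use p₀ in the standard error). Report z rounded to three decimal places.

z = 0.463

p̂ = 135/160 ≈ 0.84375.
Under H₀, SE = √(0.83·0.17/160) = √(0.000881875) = 0.02970.
z = (0.84375 − 0.83)/0.02970 = 0.01375/0.02970 = 0.463.
Two-sided p-value ≈ 2·Φ(−0.463) = 0.6434.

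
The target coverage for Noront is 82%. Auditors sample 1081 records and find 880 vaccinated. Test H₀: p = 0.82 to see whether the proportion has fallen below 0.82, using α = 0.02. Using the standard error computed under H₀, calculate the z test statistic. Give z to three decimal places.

z = -0.508

p̂ = 880/1081 ≈ 0.81406.
SE = √(p₀(1−p₀)/n) = √(0.1476/1081) = 0.01169.
z = (0.81406 − 0.82)/0.01169 = -0.00594/0.01169 = -0.508.
p-value = P(Z < -0.508) ≈ 0.3056; since p > α = 0.02, fail to reject H₀.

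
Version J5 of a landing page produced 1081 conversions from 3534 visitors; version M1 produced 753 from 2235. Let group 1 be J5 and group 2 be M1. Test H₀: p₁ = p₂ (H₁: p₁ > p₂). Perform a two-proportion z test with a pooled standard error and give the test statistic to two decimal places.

z = -2.47

p̂₁ = 1081/3534 ≈ 0.30589, p̂₂ = 753/2235 ≈ 0.33691.
Pooled p̂ = (1081+753)/(3534+2235) = 1834/5769 = 0.31791.
SE = √(0.216842 × 0.000730393) = 0.01258.
z = (0.30589 − 0.33691)/0.01258 = -0.03102/0.01258 = -2.47.
p-value = P(Z > -2.465) ≈ 0.9932.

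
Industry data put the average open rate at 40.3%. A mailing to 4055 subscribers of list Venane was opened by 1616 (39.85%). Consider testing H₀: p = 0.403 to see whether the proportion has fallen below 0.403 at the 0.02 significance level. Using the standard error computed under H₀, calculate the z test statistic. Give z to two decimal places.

z = -0.58

p̂ = 1616/4055 = 0.3985.
SE = √(p₀(1−p₀)/n) = √(0.24059/4055) = 0.0077.
z = (0.3985 − 0.403)/0.0077 = -0.0045/0.0077 = -0.58.
p-value = P(Z < -0.582) ≈ 0.2804; since p > α = 0.02, fail to reject H₀.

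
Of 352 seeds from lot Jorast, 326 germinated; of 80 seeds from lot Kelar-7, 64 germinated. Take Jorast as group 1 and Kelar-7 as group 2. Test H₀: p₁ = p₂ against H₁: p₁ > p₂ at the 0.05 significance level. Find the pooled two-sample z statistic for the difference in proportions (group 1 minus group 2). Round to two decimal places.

p̂₁ = 326/352 = 0.9261, p̂₂ = 64/80 = 0.8000.
Pooled p̂ = (326+64)/(352+80) = 390/432 = 0.9028.
SE = √(p̂(1−p̂)(1/n₁+1/n₂)) = √(0.9028·0.0972·0.0153409) = √(0.00134647) = 0.0367.
z = (0.9261 − 0.8000)/0.0367 = 0.1261/0.0367 = 3.44.
p-value = P(Z > 3.437) ≈ 0.0003, so at α = 0.05 we reject H₀.

z = 3.44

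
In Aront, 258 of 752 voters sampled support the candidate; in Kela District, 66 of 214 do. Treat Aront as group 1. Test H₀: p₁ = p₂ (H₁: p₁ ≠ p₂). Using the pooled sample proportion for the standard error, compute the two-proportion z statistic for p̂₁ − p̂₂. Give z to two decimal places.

p̂₁ = 258/752 ≈ 0.3431, p̂₂ = 66/214 ≈ 0.3084.
Pooled p̂ = (258+66)/(752+214) = 324/966 = 0.3354.
SE = √(0.222908 × 0.00600268) = 0.0366.
z = (0.3431 − 0.3084)/0.0366 = 0.0347/0.0366 = 0.95.
p-value = 2·P(Z > 0.948) ≈ 0.3432.

z = 0.95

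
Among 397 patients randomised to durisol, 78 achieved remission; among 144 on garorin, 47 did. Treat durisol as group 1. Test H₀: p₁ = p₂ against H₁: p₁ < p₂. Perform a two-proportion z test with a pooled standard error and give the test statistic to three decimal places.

p̂₁ = 78/397 = 0.196474, p̂₂ = 47/144 = 0.326389.
Pooled p̂ = (78+47)/(397+144) = 125/541 = 0.231054.
SE = √(0.177668 × 0.00946334) = 0.041004.
z = (0.196474 − 0.326389)/0.041004 = -0.129915/0.041004 = -3.168.
p-value = P(Z < -3.168) ≈ 0.0008.

z = -3.168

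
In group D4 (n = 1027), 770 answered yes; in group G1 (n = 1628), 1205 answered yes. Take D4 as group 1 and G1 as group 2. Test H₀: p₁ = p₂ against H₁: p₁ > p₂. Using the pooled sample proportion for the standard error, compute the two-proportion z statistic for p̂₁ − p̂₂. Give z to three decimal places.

z = 0.551

p̂₁ = 770/1027 ≈ 0.74976, p̂₂ = 1205/1628 ≈ 0.74017.
Pooled p̂ = (770+1205)/(1027+1628) = 1975/2655 = 0.74388.
SE = √(0.190523 × 0.00158796) = 0.01739.
z = (0.74976 − 0.74017)/0.01739 = 0.00959/0.01739 = 0.551.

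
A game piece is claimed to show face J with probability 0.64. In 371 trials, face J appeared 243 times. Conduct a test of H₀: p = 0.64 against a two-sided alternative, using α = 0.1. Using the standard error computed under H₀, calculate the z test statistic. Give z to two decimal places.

p̂ = 243/371 ≈ 0.6550.
Under H₀, SE = √(0.64·0.36/371) = √(0.000621024) = 0.0249.
z = (0.6550 − 0.64)/0.0249 = 0.0150/0.0249 = 0.60.
p-value = 2·P(Z > 0.601) ≈ 0.5476, so at α = 0.1 we fail to reject H₀.

z = 0.60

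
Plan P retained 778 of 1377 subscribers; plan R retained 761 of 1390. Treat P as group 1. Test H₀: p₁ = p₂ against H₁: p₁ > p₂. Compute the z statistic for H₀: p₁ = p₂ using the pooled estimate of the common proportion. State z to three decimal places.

p̂₁ = 778/1377 = 0.56500, p̂₂ = 761/1390 = 0.54748.
Pooled p̂ = (778+761)/(1377+1390) = 1539/2767 = 0.55620.
SE = √(0.246842 × 0.00144564) = 0.01889.
z = (0.56500 − 0.54748)/0.01889 = 0.01752/0.01889 = 0.927.
p-value = P(Z > 0.927) ≈ 0.1769.

z = 0.927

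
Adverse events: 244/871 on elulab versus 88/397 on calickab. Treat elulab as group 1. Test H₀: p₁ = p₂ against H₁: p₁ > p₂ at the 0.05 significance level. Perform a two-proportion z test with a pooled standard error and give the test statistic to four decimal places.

z = 2.1965

p̂₁ = 244/871 ≈ 0.280138, p̂₂ = 88/397 ≈ 0.221662.
Pooled p̂ = (244+88)/(871+397) = 332/1268 = 0.261830.
SE = √(p̂(1−p̂)(1/n₁+1/n₂)) = √(0.261830·0.738170·0.003667) = √(0.000708738) = 0.026622.
z = (0.280138 − 0.221662)/0.026622 = 0.058476/0.026622 = 2.1965.
p-value = P(Z > 2.196) ≈ 0.0140, so at α = 0.05 we reject H₀.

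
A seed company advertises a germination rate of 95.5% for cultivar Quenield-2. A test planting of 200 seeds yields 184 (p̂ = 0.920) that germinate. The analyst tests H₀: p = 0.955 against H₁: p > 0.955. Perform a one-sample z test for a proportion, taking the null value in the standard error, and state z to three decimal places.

z = -2.388

p̂ = 184/200 ≈ 0.920000.
Standard error under H₀: √(0.955×0.045/200) = 0.014659.
z = (0.920000 − 0.955)/0.014659 = -0.035000/0.014659 = -2.388.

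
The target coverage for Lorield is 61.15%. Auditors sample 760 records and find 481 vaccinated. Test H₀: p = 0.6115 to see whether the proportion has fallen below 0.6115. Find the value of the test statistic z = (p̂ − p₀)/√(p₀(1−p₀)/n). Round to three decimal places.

p̂ = 481/760 = 0.63289.
Standard error under H₀: √(0.6115×0.3885/760) = 0.01768.
z = (0.63289 − 0.6115)/0.01768 = 0.02139/0.01768 = 1.210.

z = 1.210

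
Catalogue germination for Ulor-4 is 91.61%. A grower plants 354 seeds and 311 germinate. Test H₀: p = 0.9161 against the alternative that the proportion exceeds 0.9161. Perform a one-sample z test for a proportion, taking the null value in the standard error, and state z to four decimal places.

z = -2.5496

p̂ = 311/354 ≈ 0.878531.
Under H₀, SE = √(0.9161·0.0839/354) = √(0.000217121) = 0.014735.
z = (0.878531 − 0.9161)/0.014735 = -0.037569/0.014735 = -2.5496.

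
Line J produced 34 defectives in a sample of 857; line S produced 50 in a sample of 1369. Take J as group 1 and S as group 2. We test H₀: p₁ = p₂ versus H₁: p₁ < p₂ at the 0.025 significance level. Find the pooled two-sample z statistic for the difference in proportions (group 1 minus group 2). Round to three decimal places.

p̂₁ = 34/857 = 0.03967, p̂₂ = 50/1369 = 0.03652.
Pooled p̂ = (34+50)/(857+1369) = 84/2226 = 0.03774.
SE = √(p̂(1−p̂)(1/n₁+1/n₂)) = √(0.03774·0.96226·0.00189732) = √(6.88953e-05) = 0.00830.
z = (0.03967 − 0.03652)/0.00830 = 0.00315/0.00830 = 0.380.
p-value = P(Z < 0.380) ≈ 0.6479; since p > α = 0.025, fail to reject H₀.

z = 0.380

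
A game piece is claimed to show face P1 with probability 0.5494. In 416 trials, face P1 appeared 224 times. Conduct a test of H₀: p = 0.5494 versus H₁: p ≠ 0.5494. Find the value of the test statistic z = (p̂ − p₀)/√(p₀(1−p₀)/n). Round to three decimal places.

z = -0.448

p̂ = 224/416 ≈ 0.538462.
SE = √(p₀(1−p₀)/n) = √(0.24756/416) = 0.024395.
z = (0.538462 − 0.5494)/0.024395 = -0.010938/0.024395 = -0.448.
p-value = 2·P(Z > 0.448) ≈ 0.6539.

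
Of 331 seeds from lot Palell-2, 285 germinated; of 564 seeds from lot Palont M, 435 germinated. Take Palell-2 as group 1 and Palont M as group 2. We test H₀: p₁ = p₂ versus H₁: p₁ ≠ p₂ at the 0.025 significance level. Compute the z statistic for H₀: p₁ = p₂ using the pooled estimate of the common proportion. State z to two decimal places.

z = 3.27

p̂₁ = 285/331 ≈ 0.86103, p̂₂ = 435/564 ≈ 0.77128.
Pooled p̂ = (285+435)/(331+564) = 720/895 = 0.80447.
SE = √(p̂(1−p̂)(1/n₁+1/n₂)) = √(0.80447·0.19553·0.0047942) = √(0.00075412) = 0.02746.
z = (0.86103 − 0.77128)/0.02746 = 0.08975/0.02746 = 3.27.
p-value = 2·P(Z > 3.268) ≈ 0.0011; since p < α = 0.025, reject H₀.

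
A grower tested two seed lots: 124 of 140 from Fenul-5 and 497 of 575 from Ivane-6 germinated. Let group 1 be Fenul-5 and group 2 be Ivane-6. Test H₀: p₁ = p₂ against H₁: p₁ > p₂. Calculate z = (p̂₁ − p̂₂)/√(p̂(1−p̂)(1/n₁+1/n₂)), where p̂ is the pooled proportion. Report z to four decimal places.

p̂₁ = 124/140 ≈ 0.885714, p̂₂ = 497/575 ≈ 0.864348.
Pooled p̂ = (124+497)/(140+575) = 621/715 = 0.868531.
SE = √(0.114185 × 0.00888199) = 0.031846.
z = (0.885714 − 0.864348)/0.031846 = 0.021366/0.031846 = 0.6709.
p-value = P(Z > 0.671) ≈ 0.2511.

z = 0.6709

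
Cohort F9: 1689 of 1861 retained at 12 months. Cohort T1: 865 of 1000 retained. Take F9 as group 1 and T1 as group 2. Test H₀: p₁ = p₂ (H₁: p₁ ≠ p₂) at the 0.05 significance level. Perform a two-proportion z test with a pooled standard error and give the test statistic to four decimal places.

p̂₁ = 1689/1861 = 0.9075766, p̂₂ = 865/1000 = 0.8650000.
Pooled p̂ = (1689+865)/(1861+1000) = 2554/2861 = 0.8926949.
SE = √(p̂(1−p̂)(1/n₁+1/n₂)) = √(0.8926949·0.1073051·0.00153735) = √(0.000147263) = 0.0121352.
z = (0.9075766 − 0.8650000)/0.0121352 = 0.0425766/0.0121352 = 3.5085.
p-value = 2·P(Z > 3.509) ≈ 0.0005. With α = 0.05, reject H₀.

z = 3.5085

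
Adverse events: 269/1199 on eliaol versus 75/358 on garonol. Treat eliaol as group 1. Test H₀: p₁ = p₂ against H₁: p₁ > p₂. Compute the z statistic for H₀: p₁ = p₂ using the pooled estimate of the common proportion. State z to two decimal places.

z = 0.59

p̂₁ = 269/1199 = 0.22435, p̂₂ = 75/358 = 0.20950.
Pooled p̂ = (269+75)/(1199+358) = 344/1557 = 0.22094.
SE = √(0.172124 × 0.00362732) = 0.02499.
z = (0.22435 − 0.20950)/0.02499 = 0.01485/0.02499 = 0.59.
p-value = P(Z > 0.595) ≈ 0.2761.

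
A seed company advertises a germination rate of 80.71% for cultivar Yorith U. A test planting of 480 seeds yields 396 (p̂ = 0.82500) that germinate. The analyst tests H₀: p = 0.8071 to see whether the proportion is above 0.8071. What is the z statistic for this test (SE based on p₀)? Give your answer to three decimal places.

p̂ = 396/480 = 0.82500.
Standard error under H₀: √(0.8071×0.1929/480) = 0.01801.
z = (0.82500 − 0.8071)/0.01801 = 0.01790/0.01801 = 0.994.

z = 0.994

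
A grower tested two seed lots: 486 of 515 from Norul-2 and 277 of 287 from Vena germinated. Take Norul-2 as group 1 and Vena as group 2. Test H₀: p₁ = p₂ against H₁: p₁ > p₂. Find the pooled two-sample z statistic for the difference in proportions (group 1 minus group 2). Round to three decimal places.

p̂₁ = 486/515 = 0.94369, p̂₂ = 277/287 = 0.96516.
Pooled p̂ = (486+277)/(515+287) = 763/802 = 0.95137.
SE = √(0.0462637 × 0.00542607) = 0.01584.
z = (0.94369 − 0.96516)/0.01584 = -0.02147/0.01584 = -1.355.
p-value = P(Z > -1.355) ≈ 0.9123.

z = -1.355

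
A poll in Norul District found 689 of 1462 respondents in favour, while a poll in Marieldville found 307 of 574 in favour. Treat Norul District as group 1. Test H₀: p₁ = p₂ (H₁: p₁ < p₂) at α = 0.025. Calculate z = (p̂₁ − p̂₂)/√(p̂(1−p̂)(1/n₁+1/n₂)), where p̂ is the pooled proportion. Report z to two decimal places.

p̂₁ = 689/1462 = 0.4713, p̂₂ = 307/574 = 0.5348.
Pooled p̂ = (689+307)/(1462+574) = 996/2036 = 0.4892.
SE = √(0.249883 × 0.00242615) = 0.0246.
z = (0.4713 − 0.5348)/0.0246 = -0.0635/0.0246 = -2.58.
p-value = P(Z < -2.582) ≈ 0.0049, so at α = 0.025 we reject H₀.

z = -2.58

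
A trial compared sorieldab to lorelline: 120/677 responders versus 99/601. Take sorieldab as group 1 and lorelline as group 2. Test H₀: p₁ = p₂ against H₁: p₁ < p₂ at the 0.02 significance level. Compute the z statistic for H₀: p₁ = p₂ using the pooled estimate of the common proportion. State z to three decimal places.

p̂₁ = 120/677 ≈ 0.17725, p̂₂ = 99/601 ≈ 0.16473.
Pooled p̂ = (120+99)/(677+601) = 219/1278 = 0.17136.
SE = √(0.141997 × 0.003141) = 0.02112.
z = (0.17725 − 0.16473)/0.02112 = 0.01252/0.02112 = 0.593.
p-value = P(Z < 0.593) ≈ 0.7235. With α = 0.02, fail to reject H₀.

z = 0.593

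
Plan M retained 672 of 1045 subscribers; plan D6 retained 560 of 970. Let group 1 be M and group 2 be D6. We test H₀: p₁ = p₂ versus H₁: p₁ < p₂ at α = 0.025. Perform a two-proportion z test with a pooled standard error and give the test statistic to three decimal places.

z = 3.025

p̂₁ = 672/1045 = 0.64306, p̂₂ = 560/970 = 0.57732.
Pooled p̂ = (672+560)/(1045+970) = 1232/2015 = 0.61141.
SE = √(0.237587 × 0.00198787) = 0.02173.
z = (0.64306 − 0.57732)/0.02173 = 0.06574/0.02173 = 3.025.
p-value = P(Z < 3.025) ≈ 0.9988; since p > α = 0.025, fail to reject H₀.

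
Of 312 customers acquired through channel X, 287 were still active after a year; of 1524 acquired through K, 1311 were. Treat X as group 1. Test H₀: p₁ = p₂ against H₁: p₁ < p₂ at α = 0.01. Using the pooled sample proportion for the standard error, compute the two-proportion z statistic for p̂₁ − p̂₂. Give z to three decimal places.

p̂₁ = 287/312 ≈ 0.91987, p̂₂ = 1311/1524 ≈ 0.86024.
Pooled p̂ = (287+1311)/(312+1524) = 1598/1836 = 0.87037.
SE = √(p̂(1−p̂)(1/n₁+1/n₂)) = √(0.87037·0.12963·0.0038613) = √(0.000435654) = 0.02087.
z = (0.91987 − 0.86024)/0.02087 = 0.05963/0.02087 = 2.857.
p-value = P(Z < 2.857) ≈ 0.9979; since p > α = 0.01, fail to reject H₀.

z = 2.857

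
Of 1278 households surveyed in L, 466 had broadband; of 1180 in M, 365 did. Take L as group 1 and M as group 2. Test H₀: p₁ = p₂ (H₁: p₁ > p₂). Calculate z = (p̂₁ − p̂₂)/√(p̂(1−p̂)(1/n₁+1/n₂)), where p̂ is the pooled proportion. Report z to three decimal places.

p̂₁ = 466/1278 = 0.36463, p̂₂ = 365/1180 = 0.30932.
Pooled p̂ = (466+365)/(1278+1180) = 831/2458 = 0.33808.
SE = √(0.223782 × 0.00162993) = 0.01910.
z = (0.36463 − 0.30932)/0.01910 = 0.05531/0.01910 = 2.896.
p-value = P(Z > 2.896) ≈ 0.0019.

z = 2.896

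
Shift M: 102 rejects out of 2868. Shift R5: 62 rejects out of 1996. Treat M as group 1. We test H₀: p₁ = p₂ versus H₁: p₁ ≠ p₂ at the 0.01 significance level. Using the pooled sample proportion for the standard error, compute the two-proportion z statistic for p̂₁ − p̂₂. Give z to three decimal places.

z = 0.856

p̂₁ = 102/2868 ≈ 0.03556, p̂₂ = 62/1996 ≈ 0.03106.
Pooled p̂ = (102+62)/(2868+1996) = 164/4864 = 0.03372.
SE = √(0.0325803 × 0.000849677) = 0.00526.
z = (0.03556 − 0.03106)/0.00526 = 0.00450/0.00526 = 0.856.
Two-sided p-value ≈ 2·Φ(−0.856) = 0.3921, so at α = 0.01 we fail to reject H₀.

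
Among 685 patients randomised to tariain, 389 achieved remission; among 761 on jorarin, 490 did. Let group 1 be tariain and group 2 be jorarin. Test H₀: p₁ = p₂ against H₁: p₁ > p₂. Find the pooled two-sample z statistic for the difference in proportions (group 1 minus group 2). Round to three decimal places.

p̂₁ = 389/685 ≈ 0.56788, p̂₂ = 490/761 ≈ 0.64389.
Pooled p̂ = (389+490)/(685+761) = 879/1446 = 0.60788.
SE = √(p̂(1−p̂)(1/n₁+1/n₂)) = √(0.60788·0.39212·0.00277391) = √(0.000661193) = 0.02571.
z = (0.56788 − 0.64389)/0.02571 = -0.07601/0.02571 = -2.956.
p-value = P(Z > -2.956) ≈ 0.9984.

z = -2.956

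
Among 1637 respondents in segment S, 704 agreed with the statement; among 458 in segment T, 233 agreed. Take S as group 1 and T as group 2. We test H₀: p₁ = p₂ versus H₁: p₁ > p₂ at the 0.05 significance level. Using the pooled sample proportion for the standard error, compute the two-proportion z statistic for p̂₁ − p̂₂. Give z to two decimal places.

z = -2.99

p̂₁ = 704/1637 ≈ 0.4301, p̂₂ = 233/458 ≈ 0.5087.
Pooled p̂ = (704+233)/(1637+458) = 937/2095 = 0.4473.
SE = √(p̂(1−p̂)(1/n₁+1/n₂)) = √(0.4473·0.5527·0.00279428) = √(0.000690796) = 0.0263.
z = (0.4301 − 0.5087)/0.0263 = -0.0786/0.0263 = -2.99.
p-value = P(Z > -2.994) ≈ 0.9986; since p > α = 0.05, fail to reject H₀.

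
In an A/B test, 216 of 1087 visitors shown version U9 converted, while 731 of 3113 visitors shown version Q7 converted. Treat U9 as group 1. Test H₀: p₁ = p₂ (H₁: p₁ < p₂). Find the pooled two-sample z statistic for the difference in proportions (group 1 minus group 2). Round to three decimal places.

p̂₁ = 216/1087 ≈ 0.19871, p̂₂ = 731/3113 ≈ 0.23482.
Pooled p̂ = (216+731)/(1087+3113) = 947/4200 = 0.22548.
SE = √(p̂(1−p̂)(1/n₁+1/n₂)) = √(0.22548·0.77452·0.0012412) = √(0.000216758) = 0.01472.
z = (0.19871 − 0.23482)/0.01472 = -0.03611/0.01472 = -2.453.
p-value = P(Z < -2.453) ≈ 0.0071.

z = -2.453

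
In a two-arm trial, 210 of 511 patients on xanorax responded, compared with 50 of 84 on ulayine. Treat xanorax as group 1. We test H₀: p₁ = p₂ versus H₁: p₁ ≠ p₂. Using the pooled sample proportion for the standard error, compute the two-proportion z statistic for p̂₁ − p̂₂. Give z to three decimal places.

z = -3.156

p̂₁ = 210/511 = 0.410959, p̂₂ = 50/84 = 0.595238.
Pooled p̂ = (210+50)/(511+84) = 260/595 = 0.436975.
SE = √(p̂(1−p̂)(1/n₁+1/n₂)) = √(0.436975·0.563025·0.0138617) = √(0.00341037) = 0.058398.
z = (0.410959 − 0.595238)/0.058398 = -0.184279/0.058398 = -3.156.
Two-sided p-value ≈ 2·Φ(−3.156) = 0.0016.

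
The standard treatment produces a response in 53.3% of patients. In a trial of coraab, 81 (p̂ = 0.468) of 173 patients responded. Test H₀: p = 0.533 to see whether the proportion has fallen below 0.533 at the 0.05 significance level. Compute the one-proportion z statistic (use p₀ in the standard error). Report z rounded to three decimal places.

p̂ = 81/173 = 0.46821.
SE = √(p₀(1−p₀)/n) = √(0.24891/173) = 0.03793.
z = (0.46821 − 0.533)/0.03793 = -0.06479/0.03793 = -1.708.
p-value = P(Z < -1.708) ≈ 0.0438; since p < α = 0.05, reject H₀.

z = -1.708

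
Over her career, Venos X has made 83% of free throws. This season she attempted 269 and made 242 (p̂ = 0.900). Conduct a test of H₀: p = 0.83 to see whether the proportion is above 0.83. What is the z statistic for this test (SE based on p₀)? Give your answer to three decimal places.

z = 3.040

p̂ = 242/269 ≈ 0.899628.
SE = √(p₀(1−p₀)/n) = √(0.1411/269) = 0.022903.
z = (0.899628 − 0.83)/0.022903 = 0.069628/0.022903 = 3.040.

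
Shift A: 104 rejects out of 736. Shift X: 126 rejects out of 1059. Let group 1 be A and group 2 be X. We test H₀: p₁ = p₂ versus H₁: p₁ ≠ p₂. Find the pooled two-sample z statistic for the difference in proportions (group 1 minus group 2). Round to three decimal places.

z = 1.392

p̂₁ = 104/736 = 0.14130, p̂₂ = 126/1059 = 0.11898.
Pooled p̂ = (104+126)/(736+1059) = 230/1795 = 0.12813.
SE = √(0.111715 × 0.00230298) = 0.01604.
z = (0.14130 − 0.11898)/0.01604 = 0.02232/0.01604 = 1.392.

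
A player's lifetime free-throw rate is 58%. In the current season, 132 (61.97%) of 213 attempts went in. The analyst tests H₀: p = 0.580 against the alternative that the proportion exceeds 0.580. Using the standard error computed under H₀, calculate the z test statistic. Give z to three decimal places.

z = 1.174

p̂ = 132/213 = 0.61972.
SE = √(p₀(1−p₀)/n) = √(0.2436/213) = 0.03382.
z = (0.61972 − 0.58)/0.03382 = 0.03972/0.03382 = 1.174.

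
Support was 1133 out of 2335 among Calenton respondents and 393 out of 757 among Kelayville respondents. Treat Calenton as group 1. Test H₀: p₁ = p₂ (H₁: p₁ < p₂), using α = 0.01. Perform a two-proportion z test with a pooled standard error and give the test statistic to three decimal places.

p̂₁ = 1133/2335 = 0.48522, p̂₂ = 393/757 = 0.51915.
Pooled p̂ = (1133+393)/(2335+757) = 1526/3092 = 0.49353.
SE = √(p̂(1−p̂)(1/n₁+1/n₂)) = √(0.49353·0.50647·0.00174927) = √(0.000437244) = 0.02091.
z = (0.48522 − 0.51915)/0.02091 = -0.03393/0.02091 = -1.623.
p-value = P(Z < -1.623) ≈ 0.0523; since p > α = 0.01, fail to reject H₀.

z = -1.623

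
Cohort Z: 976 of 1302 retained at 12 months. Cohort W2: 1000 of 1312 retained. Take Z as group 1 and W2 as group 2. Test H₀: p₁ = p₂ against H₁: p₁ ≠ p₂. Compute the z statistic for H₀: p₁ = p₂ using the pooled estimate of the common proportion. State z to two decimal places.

z = -0.75

p̂₁ = 976/1302 = 0.7496, p̂₂ = 1000/1312 = 0.7622.
Pooled p̂ = (976+1000)/(1302+1312) = 1976/2614 = 0.7559.
SE = √(p̂(1−p̂)(1/n₁+1/n₂)) = √(0.7559·0.2441·0.00153024) = √(0.00028233) = 0.0168.
z = (0.7496 − 0.7622)/0.0168 = -0.0126/0.0168 = -0.75.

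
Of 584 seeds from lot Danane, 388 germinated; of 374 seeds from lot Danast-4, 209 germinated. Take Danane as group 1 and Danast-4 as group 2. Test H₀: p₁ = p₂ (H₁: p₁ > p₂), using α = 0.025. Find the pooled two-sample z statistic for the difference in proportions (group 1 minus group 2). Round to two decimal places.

p̂₁ = 388/584 ≈ 0.6644, p̂₂ = 209/374 ≈ 0.5588.
Pooled p̂ = (388+209)/(584+374) = 597/958 = 0.6232.
SE = √(0.234828 × 0.00438613) = 0.0321.
z = (0.6644 − 0.5588)/0.0321 = 0.1056/0.0321 = 3.29.
p-value = P(Z > 3.289) ≈ 0.0005; since p < α = 0.025, reject H₀.

z = 3.29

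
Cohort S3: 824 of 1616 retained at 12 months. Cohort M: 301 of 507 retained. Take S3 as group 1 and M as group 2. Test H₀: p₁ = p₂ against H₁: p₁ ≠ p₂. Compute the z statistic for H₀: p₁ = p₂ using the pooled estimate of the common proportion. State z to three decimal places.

z = -3.298

p̂₁ = 824/1616 = 0.50990, p̂₂ = 301/507 = 0.59369.
Pooled p̂ = (824+301)/(1616+507) = 1125/2123 = 0.52991.
SE = √(p̂(1−p̂)(1/n₁+1/n₂)) = √(0.52991·0.47009·0.0025912) = √(0.000645481) = 0.02541.
z = (0.50990 − 0.59369)/0.02541 = -0.08379/0.02541 = -3.298.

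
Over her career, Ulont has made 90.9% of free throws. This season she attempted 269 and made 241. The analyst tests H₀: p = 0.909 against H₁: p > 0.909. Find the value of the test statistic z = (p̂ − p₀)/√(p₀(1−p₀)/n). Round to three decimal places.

z = -0.746

p̂ = 241/269 ≈ 0.89591.
Under H₀, SE = √(0.909·0.091/269) = √(0.000307506) = 0.01754.
z = (0.89591 − 0.909)/0.01754 = -0.01309/0.01754 = -0.746.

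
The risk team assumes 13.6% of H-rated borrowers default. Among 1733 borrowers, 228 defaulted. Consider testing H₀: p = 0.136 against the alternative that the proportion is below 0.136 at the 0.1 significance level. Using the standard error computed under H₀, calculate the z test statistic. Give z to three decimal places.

p̂ = 228/1733 ≈ 0.13156.
Under H₀, SE = √(0.136·0.864/1733) = √(6.78038e-05) = 0.00823.
z = (0.13156 − 0.136)/0.00823 = -0.00444/0.00823 = -0.539.
p-value = P(Z < -0.539) ≈ 0.2950. With α = 0.1, fail to reject H₀.

z = -0.539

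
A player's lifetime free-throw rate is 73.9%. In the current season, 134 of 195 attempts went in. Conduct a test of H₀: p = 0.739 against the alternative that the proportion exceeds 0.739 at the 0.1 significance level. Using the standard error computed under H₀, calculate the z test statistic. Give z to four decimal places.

z = -1.6477

p̂ = 134/195 = 0.687179.
Under H₀, SE = √(0.739·0.261/195) = √(0.000989123) = 0.031450.
z = (0.687179 − 0.739)/0.031450 = -0.051821/0.031450 = -1.6477.
p-value = P(Z > -1.648) ≈ 0.9503; since p > α = 0.1, fail to reject H₀.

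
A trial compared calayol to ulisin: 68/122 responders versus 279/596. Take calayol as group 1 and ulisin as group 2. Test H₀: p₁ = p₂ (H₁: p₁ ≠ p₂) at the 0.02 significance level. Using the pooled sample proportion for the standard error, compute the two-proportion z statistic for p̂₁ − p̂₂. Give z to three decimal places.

z = 1.797

p̂₁ = 68/122 ≈ 0.55738, p̂₂ = 279/596 ≈ 0.46812.
Pooled p̂ = (68+279)/(122+596) = 347/718 = 0.48329.
SE = √(p̂(1−p̂)(1/n₁+1/n₂)) = √(0.48329·0.51671·0.00987457) = √(0.00246589) = 0.04966.
z = (0.55738 − 0.46812)/0.04966 = 0.08926/0.04966 = 1.797.
p-value = 2·P(Z > 1.797) ≈ 0.0723, so at α = 0.02 we fail to reject H₀.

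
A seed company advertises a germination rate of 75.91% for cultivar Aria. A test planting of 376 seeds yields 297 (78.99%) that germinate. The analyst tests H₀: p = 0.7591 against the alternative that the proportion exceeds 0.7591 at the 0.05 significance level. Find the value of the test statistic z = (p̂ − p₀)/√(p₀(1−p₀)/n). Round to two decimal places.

p̂ = 297/376 ≈ 0.78989.
SE = √(p₀(1−p₀)/n) = √(0.18287/376) = 0.02205.
z = (0.78989 − 0.7591)/0.02205 = 0.03079/0.02205 = 1.40.
p-value = P(Z > 1.396) ≈ 0.0813; since p > α = 0.05, fail to reject H₀.

z = 1.40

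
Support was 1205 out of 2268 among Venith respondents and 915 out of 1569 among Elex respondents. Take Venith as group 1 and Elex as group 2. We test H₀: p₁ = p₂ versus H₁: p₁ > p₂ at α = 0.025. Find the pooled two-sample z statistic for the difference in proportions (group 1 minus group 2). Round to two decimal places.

p̂₁ = 1205/2268 ≈ 0.5313, p̂₂ = 915/1569 ≈ 0.5832.
Pooled p̂ = (1205+915)/(2268+1569) = 2120/3837 = 0.5525.
SE = √(0.247242 × 0.00107827) = 0.0163.
z = (0.5313 − 0.5832)/0.0163 = -0.0519/0.0163 = -3.18.
p-value = P(Z > -3.177) ≈ 0.9993, so at α = 0.025 we fail to reject H₀.

z = -3.18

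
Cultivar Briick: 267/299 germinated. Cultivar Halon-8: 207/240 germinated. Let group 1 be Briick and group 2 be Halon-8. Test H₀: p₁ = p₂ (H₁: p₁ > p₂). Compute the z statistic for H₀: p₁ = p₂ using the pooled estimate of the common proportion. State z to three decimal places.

z = 1.080

p̂₁ = 267/299 ≈ 0.89298, p̂₂ = 207/240 ≈ 0.86250.
Pooled p̂ = (267+207)/(299+240) = 474/539 = 0.87941.
SE = √(0.106051 × 0.00751115) = 0.02822.
z = (0.89298 − 0.86250)/0.02822 = 0.03048/0.02822 = 1.080.
p-value = P(Z > 1.080) ≈ 0.1401.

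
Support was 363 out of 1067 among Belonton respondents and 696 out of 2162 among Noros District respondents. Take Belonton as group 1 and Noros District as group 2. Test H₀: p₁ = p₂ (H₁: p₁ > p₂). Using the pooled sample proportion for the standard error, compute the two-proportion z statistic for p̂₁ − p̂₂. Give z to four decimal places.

p̂₁ = 363/1067 = 0.340206, p̂₂ = 696/2162 = 0.321924.
Pooled p̂ = (363+696)/(1067+2162) = 1059/3229 = 0.327965.
SE = √(0.220404 × 0.00139974) = 0.017564.
z = (0.340206 − 0.321924)/0.017564 = 0.018282/0.017564 = 1.0409.
p-value = P(Z > 1.041) ≈ 0.1490.

z = 1.0409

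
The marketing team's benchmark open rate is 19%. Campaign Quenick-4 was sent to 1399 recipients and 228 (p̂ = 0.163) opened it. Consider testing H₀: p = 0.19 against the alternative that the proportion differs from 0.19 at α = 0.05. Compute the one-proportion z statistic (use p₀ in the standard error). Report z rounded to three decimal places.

z = -2.577

p̂ = 228/1399 = 0.16297.
Standard error under H₀: √(0.19×0.81/1399) = 0.01049.
z = (0.16297 − 0.19)/0.01049 = -0.02703/0.01049 = -2.577.
Two-sided p-value ≈ 2·Φ(−2.577) = 0.0100. With α = 0.05, reject H₀.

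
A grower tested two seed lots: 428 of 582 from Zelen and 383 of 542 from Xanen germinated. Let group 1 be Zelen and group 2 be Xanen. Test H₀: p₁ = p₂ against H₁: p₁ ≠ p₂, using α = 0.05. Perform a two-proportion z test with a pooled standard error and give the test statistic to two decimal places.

p̂₁ = 428/582 = 0.7354, p̂₂ = 383/542 = 0.7066.
Pooled p̂ = (428+383)/(582+542) = 811/1124 = 0.7215.
SE = √(0.200924 × 0.00356323) = 0.0268.
z = (0.7354 − 0.7066)/0.0268 = 0.0288/0.0268 = 1.07.
Two-sided p-value ≈ 2·Φ(−1.075) = 0.2826, so at α = 0.05 we fail to reject H₀.

z = 1.07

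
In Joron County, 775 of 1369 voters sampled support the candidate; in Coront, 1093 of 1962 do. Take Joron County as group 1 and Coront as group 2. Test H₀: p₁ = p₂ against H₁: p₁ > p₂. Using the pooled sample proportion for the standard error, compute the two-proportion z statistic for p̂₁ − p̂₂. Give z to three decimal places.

z = 0.516

p̂₁ = 775/1369 = 0.566107, p̂₂ = 1093/1962 = 0.557085.
Pooled p̂ = (775+1093)/(1369+1962) = 1868/3331 = 0.560793.
SE = √(0.246304 × 0.00124014) = 0.017477.
z = (0.566107 − 0.557085)/0.017477 = 0.009022/0.017477 = 0.516.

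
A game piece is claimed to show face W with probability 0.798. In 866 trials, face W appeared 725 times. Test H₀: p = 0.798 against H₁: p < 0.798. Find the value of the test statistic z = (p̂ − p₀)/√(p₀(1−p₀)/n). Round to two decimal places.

z = 2.87

p̂ = 725/866 = 0.83718.
Under H₀, SE = √(0.798·0.202/866) = √(0.000186139) = 0.01364.
z = (0.83718 − 0.798)/0.01364 = 0.03918/0.01364 = 2.87.
p-value = P(Z < 2.872) ≈ 0.9980.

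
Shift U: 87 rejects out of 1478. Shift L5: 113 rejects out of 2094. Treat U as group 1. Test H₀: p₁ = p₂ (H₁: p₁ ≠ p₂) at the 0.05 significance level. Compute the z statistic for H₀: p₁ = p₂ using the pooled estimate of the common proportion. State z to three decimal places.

p̂₁ = 87/1478 = 0.05886, p̂₂ = 113/2094 = 0.05396.
Pooled p̂ = (87+113)/(1478+2094) = 200/3572 = 0.05599.
SE = √(0.052856 × 0.00115414) = 0.00781.
z = (0.05886 − 0.05396)/0.00781 = 0.00490/0.00781 = 0.627.
p-value = 2·P(Z > 0.627) ≈ 0.5305, so at α = 0.05 we fail to reject H₀.

z = 0.627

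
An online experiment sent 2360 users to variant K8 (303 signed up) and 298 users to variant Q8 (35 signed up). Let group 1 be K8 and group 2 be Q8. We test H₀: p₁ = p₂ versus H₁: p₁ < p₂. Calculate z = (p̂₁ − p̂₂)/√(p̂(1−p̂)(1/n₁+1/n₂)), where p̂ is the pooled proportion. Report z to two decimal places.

p̂₁ = 303/2360 ≈ 0.12839, p̂₂ = 35/298 ≈ 0.11745.
Pooled p̂ = (303+35)/(2360+298) = 338/2658 = 0.12716.
SE = √(p̂(1−p̂)(1/n₁+1/n₂)) = √(0.12716·0.87284·0.00377943) = √(0.00041949) = 0.02048.
z = (0.12839 − 0.11745)/0.02048 = 0.01094/0.02048 = 0.53.

z = 0.53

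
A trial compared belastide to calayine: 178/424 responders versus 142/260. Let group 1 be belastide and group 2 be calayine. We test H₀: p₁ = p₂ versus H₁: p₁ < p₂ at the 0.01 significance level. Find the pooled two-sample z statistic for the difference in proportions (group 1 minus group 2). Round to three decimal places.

p̂₁ = 178/424 = 0.41981, p̂₂ = 142/260 = 0.54615.
Pooled p̂ = (178+142)/(424+260) = 320/684 = 0.46784.
SE = √(p̂(1−p̂)(1/n₁+1/n₂)) = √(0.46784·0.53216·0.00620464) = √(0.00154474) = 0.03930.
z = (0.41981 − 0.54615)/0.03930 = -0.12634/0.03930 = -3.215.
p-value = P(Z < -3.215) ≈ 0.0007, so at α = 0.01 we reject H₀.

z = -3.215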